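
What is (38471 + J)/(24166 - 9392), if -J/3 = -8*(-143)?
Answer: 35039/14774 ≈ 2.3717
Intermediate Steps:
J = -3432 (J = -(-24)*(-143) = -3*1144 = -3432)
(38471 + J)/(24166 - 9392) = (38471 - 3432)/(24166 - 9392) = 35039/14774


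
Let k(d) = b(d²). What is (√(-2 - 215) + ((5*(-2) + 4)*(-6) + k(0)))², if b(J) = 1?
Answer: (37 + I*√217)² ≈ 1152.0 + 1090.1*I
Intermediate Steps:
k(d) = 1
(√(-2 - 215) + ((5*(-2) + 4)*(-6) + k(0)))² = (√(-2 - 215) + ((5*(-2) + 4)*(-6) + 1))² = (√(-217) + ((-10 + 4)*(-6) + 1))² = (I*√217 + (-6*(-6) + 1))² = (I*√217 + (36 + 1))² = (I*√217 + 37)² = (37 + I*√217)²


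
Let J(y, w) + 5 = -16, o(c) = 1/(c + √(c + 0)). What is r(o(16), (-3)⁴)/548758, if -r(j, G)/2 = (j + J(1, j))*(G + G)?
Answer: 33939/2743790 ≈ 0.012369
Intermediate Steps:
o(c) = 1/(c + √c)
J(y, w) = -21 (J(y, w) = -5 - 16 = -21)
r(j, G) = -4*G*(-21 + j) (r(j, G) = -2*(j - 21)*(G + G) = -2*(-21 + j)*2*G = -4*G*(-21 + j))
r(o(16), (-3)⁴)/548758 = (4*(-3)⁴*(21 - 1/(16 + √16)))/548758 = (4*81*(21 - 1/(16 + 4)))*(1/548758) = (4*81*(21 - 1/20))*(1/548758) = (4*81*(419/20))*(1/548758) = (33939/5)*(1/548758) = 33939/2743790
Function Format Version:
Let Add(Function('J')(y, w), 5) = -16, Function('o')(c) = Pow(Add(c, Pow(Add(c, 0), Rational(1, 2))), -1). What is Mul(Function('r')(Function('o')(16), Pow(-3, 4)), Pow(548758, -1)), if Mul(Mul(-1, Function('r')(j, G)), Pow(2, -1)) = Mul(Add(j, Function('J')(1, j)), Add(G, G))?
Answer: Rational(33939, 2743790) ≈ 0.012369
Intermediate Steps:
Function('o')(c) = Pow(Add(c, Pow(c, Rational(1, 2))), -1)
Function('J')(y, w) = -21 (Function('J')(y, w) = Add(-5, -16) = -21)
Function('r')(j, G) = Mul(-4, G, Add(-21, j)) (Function('r')(j, G) = Mul(-2, Mul(Add(j, -21), Add(G, G))) = Mul(-2, Mul(Add(-21, j), Mul(2, G))) = Mul(-2, Mul(2, G, Add(-21, j))) = Mul(-4, G, Add(-21, j)))
Mul(Function('r')(Function('o')(16), Pow(-3, 4)), Pow(548758, -1)) = Mul(Mul(4, Pow(-3, 4), Add(21, Mul(-1, Pow(Add(16, Pow(16, Rational(1, 2))), -1)))), Pow(548758, -1)) = Mul(Mul(4, 81, Add(21, Mul(-1, Pow(Add(16, 4), -1)))), Rational(1, 548758)) = Mul(Mul(4, 81, Add(21, Mul(-1, Pow(20, -1)))), Rational(1, 548758)) = Mul(Mul(4, 81, Add(21, Mul(-1, Rational(1, 20)))), Rational(1, 548758)) = Mul(Mul(4, 81, Add(21, Rational(-1, 20))), Rational(1, 548758)) = Mul(Mul(4, 81, Rational(419, 20)), Rational(1, 548758)) = Mul(Rational(33939, 5), Rational(1, 548758)) = Rational(33939, 2743790)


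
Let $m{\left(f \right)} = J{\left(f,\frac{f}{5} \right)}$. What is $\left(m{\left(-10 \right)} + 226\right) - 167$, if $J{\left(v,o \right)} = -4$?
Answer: $55$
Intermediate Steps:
$m{\left(f \right)} = -4$
$\left(m{\left(-10 \right)} + 226\right) - 167 = \left(-4 + 226\right) - 167 = 222 - 167 = 55$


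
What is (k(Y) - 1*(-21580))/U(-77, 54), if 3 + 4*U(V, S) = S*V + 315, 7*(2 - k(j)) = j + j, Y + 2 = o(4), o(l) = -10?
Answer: -100732/4487 ≈ -22.450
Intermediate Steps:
Y = -12 (Y = -2 - 10 = -12)
k(j) = 2 - 2*j/7 (k(j) = 2 - (j + j)/7 = 2 - 2*j/7)
U(V, S) = 78 + S*V/4 (U(V, S) = -3/4 + (S*V + 315)/4 = -3/4 + (315 + S*V)/4 = -3/4 + (315/4 + S*V/4) = 78 + S*V/4)
(k(Y) - 1*(-21580))/U(-77, 54) = ((2 - 2/7*(-12)) - 1*(-21580))/(78 + (1/4)*54*(-77)) = ((2 + 24/7) + 21580)/(78 - 2079/2) = (38/7 + 21580)/(-1923/2) = (151098/7)*(-2/1923) = -100732/4487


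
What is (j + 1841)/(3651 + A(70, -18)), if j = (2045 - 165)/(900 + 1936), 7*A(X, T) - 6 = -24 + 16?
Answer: 9140173/18118495 ≈ 0.50447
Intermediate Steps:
A(X, T) = -2/7 (A(X, T) = 6/7 + (-24 + 16)/7 = 6/7 + (1/7)*(-8) = 6/7 - 8/7 = -2/7)
j = 470/709 (j = 1880/2836 = 1880*(1/2836) = 470/709 ≈ 0.66291)
(j + 1841)/(3651 + A(70, -18)) = (470/709 + 1841)/(3651 - 2/7) = 1305739/(709*(25555/7)) = (1305739/709)*(7/25555) = 9140173/18118495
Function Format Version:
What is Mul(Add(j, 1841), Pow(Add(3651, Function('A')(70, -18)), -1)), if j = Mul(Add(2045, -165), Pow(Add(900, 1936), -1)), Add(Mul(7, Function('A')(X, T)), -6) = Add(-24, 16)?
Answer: Rational(9140173, 18118495) ≈ 0.50447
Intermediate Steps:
Function('A')(X, T) = Rational(-2, 7) (Function('A')(X, T) = Add(Rational(6, 7), Mul(Rational(1, 7), Add(-24, 16))) = Add(Rational(6, 7), Mul(Rational(1, 7), -8)) = Add(Rational(6, 7), Rational(-8, 7)) = Rational(-2, 7))
j = Rational(470, 709) (j = Mul(1880, Pow(2836, -1)) = Mul(1880, Rational(1, 2836)) = Rational(470, 709) ≈ 0.66291)
Mul(Add(j, 1841), Pow(Add(3651, Function('A')(70, -18)), -1)) = Mul(Add(Rational(470, 709), 1841), Pow(Add(3651, Rational(-2, 7)), -1)) = Mul(Rational(1305739, 709), Pow(Rational(25555, 7), -1)) = Mul(Rational(1305739, 709), Rational(7, 25555)) = Rational(9140173, 18118495)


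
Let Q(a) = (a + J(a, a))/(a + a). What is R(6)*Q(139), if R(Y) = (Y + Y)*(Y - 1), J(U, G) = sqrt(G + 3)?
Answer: 30 + 30*sqrt(142)/139 ≈ 32.572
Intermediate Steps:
J(U, G) = sqrt(3 + G)
R(Y) = 2*Y*(-1 + Y) (R(Y) = (2*Y)*(-1 + Y) = 2*Y*(-1 + Y))
Q(a) = (a + sqrt(3 + a))/(2*a) (Q(a) = (a + sqrt(3 + a))/(a + a) = (a + sqrt(3 + a))/((2*a)) = (a + sqrt(3 + a))*(1/(2*a)) = (a + sqrt(3 + a))/(2*a))
R(6)*Q(139) = (2*6*(-1 + 6))*((1/2)*(139 + sqrt(3 + 139))/139) = (2*6*5)*((1/2)*(1/139)*(139 + sqrt(142))) = 60*(1/2 + sqrt(142)/278) = 30 + 30*sqrt(142)/139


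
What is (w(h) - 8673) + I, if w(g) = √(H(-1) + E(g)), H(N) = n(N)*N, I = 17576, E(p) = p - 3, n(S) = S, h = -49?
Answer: 8903 + I*√51 ≈ 8903.0 + 7.1414*I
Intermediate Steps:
E(p) = -3 + p
H(N) = N² (H(N) = N*N = N²)
w(g) = √(-2 + g) (w(g) = √((-1)² + (-3 + g)) = √(1 + (-3 + g)) = √(-2 + g))
(w(h) - 8673) + I = (√(-2 - 49) - 8673) + 17576 = (√(-51) - 8673) + 17576 = (I*√51 - 8673) + 17576 = (-8673 + I*√51) + 17576 = 8903 + I*√51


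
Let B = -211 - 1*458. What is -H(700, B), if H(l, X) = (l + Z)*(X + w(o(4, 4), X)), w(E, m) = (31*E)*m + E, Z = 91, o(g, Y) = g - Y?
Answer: 529179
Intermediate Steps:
w(E, m) = E + 31*E*m (w(E, m) = 31*E*m + E = E + 31*E*m)
B = -669 (B = -211 - 458 = -669)
H(l, X) = X*(91 + l) (H(l, X) = (l + 91)*(X + (4 - 1*4)*(1 + 31*X)) = (91 + l)*(X + (4 - 4)*(1 + 31*X)) = (91 + l)*(X + 0*(1 + 31*X)) = (91 + l)*(X + 0) = (91 + l)*X = X*(91 + l))
-H(700, B) = -(-669)*(91 + 700) = -(-669)*791 = -1*(-529179) = 529179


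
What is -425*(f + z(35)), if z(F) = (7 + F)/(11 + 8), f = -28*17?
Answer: 3825850/19 ≈ 2.0136e+5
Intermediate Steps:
f = -476
z(F) = 7/19 + F/19 (z(F) = (7 + F)/19 = (7 + F)*(1/19) = 7/19 + F/19)
-425*(f + z(35)) = -425*(-476 + (7/19 + (1/19)*35)) = -425*(-476 + (7/19 + 35/19)) = -425*(-476 + 42/19) = -425*(-9002/19) = 3825850/19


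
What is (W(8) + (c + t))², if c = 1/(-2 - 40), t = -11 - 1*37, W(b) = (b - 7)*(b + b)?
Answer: 1809025/1764 ≈ 1025.5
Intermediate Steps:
W(b) = 2*b*(-7 + b) (W(b) = (-7 + b)*(2*b) = 2*b*(-7 + b))
t = -48 (t = -11 - 37 = -48)
c = -1/42 (c = 1/(-42) = -1/42 ≈ -0.023810)
(W(8) + (c + t))² = (2*8*(-7 + 8) + (-1/42 - 48))² = (2*8*1 - 2017/42)² = (16 - 2017/42)² = (-1345/42)² = 1809025/1764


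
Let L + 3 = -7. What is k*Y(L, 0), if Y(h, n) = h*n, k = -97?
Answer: 0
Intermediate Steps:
L = -10 (L = -3 - 7 = -10)
k*Y(L, 0) = -(-970)*0 = -97*0 = 0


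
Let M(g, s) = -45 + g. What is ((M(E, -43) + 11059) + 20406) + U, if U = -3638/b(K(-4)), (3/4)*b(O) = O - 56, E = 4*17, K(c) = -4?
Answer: 1261339/40 ≈ 31533.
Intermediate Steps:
E = 68
b(O) = -224/3 + 4*O/3 (b(O) = 4*(O - 56)/3 = 4*(-56 + O)/3 = -224/3 + 4*O/3)
U = 1819/40 (U = -3638/(-224/3 + (4/3)*(-4)) = -3638/(-224/3 - 16/3) = -3638/(-80) = -3638*(-1/80) = 1819/40 ≈ 45.475)
((M(E, -43) + 11059) + 20406) + U = (((-45 + 68) + 11059) + 20406) + 1819/40 = ((23 + 11059) + 20406) + 1819/40 = (11082 + 20406) + 1819/40 = 31488 + 1819/40 = 1261339/40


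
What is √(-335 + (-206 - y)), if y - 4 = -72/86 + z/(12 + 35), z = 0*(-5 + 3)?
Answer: I*√1006157/43 ≈ 23.327*I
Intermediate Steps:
z = 0 (z = 0*(-2) = 0)
y = 136/43 (y = 4 + (-72/86 + 0/(12 + 35)) = 4 + (-72*1/86 + 0/47) = 4 + (-36/43 + 0*(1/47)) = 4 + (-36/43 + 0) = 4 - 36/43 = 136/43 ≈ 3.1628)
√(-335 + (-206 - y)) = √(-335 + (-206 - 1*136/43)) = √(-335 + (-206 - 136/43)) = √(-335 - 8994/43) = √(-23399/43) = I*√1006157/43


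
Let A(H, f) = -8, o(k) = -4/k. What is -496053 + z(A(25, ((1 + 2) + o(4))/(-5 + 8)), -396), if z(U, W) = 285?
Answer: -495768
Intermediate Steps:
-496053 + z(A(25, ((1 + 2) + o(4))/(-5 + 8)), -396) = -496053 + 285 = -495768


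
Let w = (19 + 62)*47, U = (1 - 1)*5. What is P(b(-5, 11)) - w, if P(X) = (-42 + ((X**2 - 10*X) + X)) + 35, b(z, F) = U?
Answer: -3814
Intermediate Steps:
U = 0 (U = 0*5 = 0)
w = 3807 (w = 81*47 = 3807)
b(z, F) = 0
P(X) = -7 + X**2 - 9*X (P(X) = (-42 + (X**2 - 9*X)) + 35 = (-42 + X**2 - 9*X) + 35 = -7 + X**2 - 9*X)
P(b(-5, 11)) - w = (-7 + 0**2 - 9*0) - 1*3807 = (-7 + 0 + 0) - 3807 = -7 - 3807 = -3814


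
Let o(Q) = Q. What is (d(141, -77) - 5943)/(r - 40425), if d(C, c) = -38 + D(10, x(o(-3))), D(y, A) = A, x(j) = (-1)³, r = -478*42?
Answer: 1994/20167 ≈ 0.098874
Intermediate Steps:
r = -20076
x(j) = -1
d(C, c) = -39 (d(C, c) = -38 - 1 = -39)
(d(141, -77) - 5943)/(r - 40425) = (-39 - 5943)/(-20076 - 40425) = -5982/(-60501) = -5982*(-1/60501) = 1994/20167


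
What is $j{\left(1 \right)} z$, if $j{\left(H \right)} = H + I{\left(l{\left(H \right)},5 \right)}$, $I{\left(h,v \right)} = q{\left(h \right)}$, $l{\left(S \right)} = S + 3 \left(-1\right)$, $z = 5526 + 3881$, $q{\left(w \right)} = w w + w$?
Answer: $28221$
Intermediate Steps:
$q{\left(w \right)} = w + w^{2}$ ($q{\left(w \right)} = w^{2} + w = w + w^{2}$)
$z = 9407$
$l{\left(S \right)} = -3 + S$ ($l{\left(S \right)} = S - 3 = -3 + S$)
$I{\left(h,v \right)} = h \left(1 + h\right)$
$j{\left(H \right)} = H + \left(-3 + H\right) \left(-2 + H\right)$ ($j{\left(H \right)} = H + \left(-3 + H\right) \left(1 + \left(-3 + H\right)\right) = H + \left(-3 + H\right) \left(-2 + H\right)$)
$j{\left(1 \right)} z = \left(1 + \left(-3 + 1\right) \left(-2 + 1\right)\right) 9407 = \left(1 - -2\right) 9407 = \left(1 + 2\right) 9407 = 3 \cdot 9407 = 28221$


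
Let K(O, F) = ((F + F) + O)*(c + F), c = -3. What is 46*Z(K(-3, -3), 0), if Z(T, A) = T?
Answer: 2484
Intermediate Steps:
K(O, F) = (-3 + F)*(O + 2*F) (K(O, F) = ((F + F) + O)*(-3 + F) = (2*F + O)*(-3 + F) = (O + 2*F)*(-3 + F) = (-3 + F)*(O + 2*F))
46*Z(K(-3, -3), 0) = 46*(-6*(-3) - 3*(-3) + 2*(-3)² - 3*(-3)) = 46*(18 + 9 + 2*9 + 9) = 46*(18 + 9 + 18 + 9) = 46*54 = 2484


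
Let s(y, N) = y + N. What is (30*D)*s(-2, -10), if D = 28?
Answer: -10080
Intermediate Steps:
s(y, N) = N + y
(30*D)*s(-2, -10) = (30*28)*(-10 - 2) = 840*(-12) = -10080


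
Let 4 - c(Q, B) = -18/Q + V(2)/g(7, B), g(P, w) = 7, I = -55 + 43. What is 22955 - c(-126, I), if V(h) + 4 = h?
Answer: 160656/7 ≈ 22951.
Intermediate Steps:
V(h) = -4 + h
I = -12
c(Q, B) = 30/7 + 18/Q (c(Q, B) = 4 - (-18/Q + (-4 + 2)/7) = 4 - (-18/Q - 2*1/7) = 4 - (-18/Q - 2/7) = 4 - (-2/7 - 18/Q) = 4 + (2/7 + 18/Q) = 30/7 + 18/Q)
22955 - c(-126, I) = 22955 - (30/7 + 18/(-126)) = 22955 - (30/7 + 18*(-1/126)) = 22955 - (30/7 - 1/7) = 22955 - 1*29/7 = 22955 - 29/7 = 160656/7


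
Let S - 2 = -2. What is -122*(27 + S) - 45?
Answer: -3339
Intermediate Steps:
S = 0 (S = 2 - 2 = 0)
-122*(27 + S) - 45 = -122*(27 + 0) - 45 = -122*27 - 45 = -3294 - 45 = -3339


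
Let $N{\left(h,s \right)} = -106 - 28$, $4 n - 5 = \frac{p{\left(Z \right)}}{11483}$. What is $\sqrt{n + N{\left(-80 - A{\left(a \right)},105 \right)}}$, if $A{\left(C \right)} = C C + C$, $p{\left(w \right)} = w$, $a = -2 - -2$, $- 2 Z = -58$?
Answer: $\frac{i \sqrt{17504237363}}{11483} \approx 11.522 i$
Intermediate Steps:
$Z = 29$ ($Z = \left(- \frac{1}{2}\right) \left(-58\right) = 29$)
$a = 0$ ($a = -2 + 2 = 0$)
$A{\left(C \right)} = C + C^{2}$ ($A{\left(C \right)} = C^{2} + C = C + C^{2}$)
$n = \frac{14361}{11483}$ ($n = \frac{5}{4} + \frac{29 \cdot \frac{1}{11483}}{4} = \frac{5}{4} + \frac{1}{4} \cdot \frac{29}{11483} = \frac{5}{4} + \frac{29}{45932} = \frac{14361}{11483} \approx 1.2506$)
$N{\left(h,s \right)} = -134$
$\sqrt{n + N{\left(-80 - A{\left(a \right)},105 \right)}} = \sqrt{\frac{14361}{11483} - 134} = \sqrt{- \frac{1524361}{11483}} = \frac{i \sqrt{17504237363}}{11483}$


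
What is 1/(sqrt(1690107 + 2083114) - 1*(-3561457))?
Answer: 3561457/12683972189628 - sqrt(3773221)/12683972189628 ≈ 2.8063e-7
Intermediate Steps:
1/(sqrt(1690107 + 2083114) - 1*(-3561457)) = 1/(sqrt(3773221) + 3561457) = 1/(3561457 + sqrt(3773221))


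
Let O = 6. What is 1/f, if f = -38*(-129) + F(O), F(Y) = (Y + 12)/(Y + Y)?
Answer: 2/9807 ≈ 0.00020394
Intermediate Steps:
F(Y) = (12 + Y)/(2*Y) (F(Y) = (12 + Y)/((2*Y)) = (12 + Y)*(1/(2*Y)) = (12 + Y)/(2*Y))
f = 9807/2 (f = -38*(-129) + (½)*(12 + 6)/6 = 4902 + (½)*(⅙)*18 = 4902 + 3/2 = 9807/2 ≈ 4903.5)
1/f = 1/(9807/2) = 2/9807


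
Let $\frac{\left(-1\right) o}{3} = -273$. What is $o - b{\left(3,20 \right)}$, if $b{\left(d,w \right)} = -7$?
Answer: $826$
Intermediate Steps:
$o = 819$ ($o = \left(-3\right) \left(-273\right) = 819$)
$o - b{\left(3,20 \right)} = 819 - -7 = 819 + 7 = 826$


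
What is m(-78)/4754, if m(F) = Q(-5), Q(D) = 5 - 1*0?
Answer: 5/4754 ≈ 0.0010517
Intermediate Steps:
Q(D) = 5 (Q(D) = 5 + 0 = 5)
m(F) = 5
m(-78)/4754 = 5/4754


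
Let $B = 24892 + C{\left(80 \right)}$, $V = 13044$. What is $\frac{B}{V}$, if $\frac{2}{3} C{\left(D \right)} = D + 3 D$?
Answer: $\frac{6343}{3261} \approx 1.9451$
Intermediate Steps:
$C{\left(D \right)} = 6 D$ ($C{\left(D \right)} = \frac{3 \left(D + 3 D\right)}{2} = \frac{3 \cdot 4 D}{2} = 6 D$)
$B = 25372$ ($B = 24892 + 6 \cdot 80 = 24892 + 480 = 25372$)
$\frac{B}{V} = \frac{25372}{13044} = 25372 \cdot \frac{1}{13044} = \frac{6343}{3261}$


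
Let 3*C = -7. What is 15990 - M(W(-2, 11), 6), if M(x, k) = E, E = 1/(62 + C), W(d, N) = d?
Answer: 2862207/179 ≈ 15990.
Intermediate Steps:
C = -7/3 (C = (⅓)*(-7) = -7/3 ≈ -2.3333)
E = 3/179 (E = 1/(62 - 7/3) = 1/(179/3) = 3/179 ≈ 0.016760)
M(x, k) = 3/179
15990 - M(W(-2, 11), 6) = 15990 - 1*3/179 = 15990 - 3/179 = 2862207/179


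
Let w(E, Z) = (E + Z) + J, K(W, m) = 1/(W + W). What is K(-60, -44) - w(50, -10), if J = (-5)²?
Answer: -7801/120 ≈ -65.008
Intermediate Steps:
J = 25
K(W, m) = 1/(2*W)
w(E, Z) = 25 + E + Z (w(E, Z) = (E + Z) + 25 = 25 + E + Z)
K(-60, -44) - w(50, -10) = (½)/(-60) - (25 + 50 - 10) = (½)*(-1/60) - 1*65 = -1/120 - 65 = -7801/120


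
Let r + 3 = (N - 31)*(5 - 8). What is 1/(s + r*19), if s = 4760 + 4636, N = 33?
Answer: 1/9225 ≈ 0.00010840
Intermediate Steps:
s = 9396
r = -9 (r = -3 + (33 - 31)*(5 - 8) = -3 + 2*(-3) = -3 - 6 = -9)
1/(s + r*19) = 1/(9396 - 9*19) = 1/(9396 - 171) = 1/9225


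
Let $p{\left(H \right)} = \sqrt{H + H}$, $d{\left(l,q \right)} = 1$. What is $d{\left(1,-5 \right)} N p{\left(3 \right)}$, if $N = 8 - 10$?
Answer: $- 2 \sqrt{6} \approx -4.899$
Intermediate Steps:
$p{\left(H \right)} = \sqrt{2} \sqrt{H}$ ($p{\left(H \right)} = \sqrt{2 H} = \sqrt{2} \sqrt{H}$)
$N = -2$
$d{\left(1,-5 \right)} N p{\left(3 \right)} = 1 \left(-2\right) \sqrt{2} \sqrt{3} = - 2 \sqrt{6}$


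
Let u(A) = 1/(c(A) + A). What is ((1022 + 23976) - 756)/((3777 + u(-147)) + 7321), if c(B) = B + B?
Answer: 10690722/4894217 ≈ 2.1844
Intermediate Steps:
c(B) = 2*B
u(A) = 1/(3*A) (u(A) = 1/(2*A + A) = 1/(3*A))
((1022 + 23976) - 756)/((3777 + u(-147)) + 7321) = ((1022 + 23976) - 756)/((3777 + (⅓)/(-147)) + 7321) = (24998 - 756)/((3777 + (⅓)*(-1/147)) + 7321) = 24242/((3777 - 1/441) + 7321) = 24242/(1665656/441 + 7321) = 24242/(4894217/441) = 24242*(441/4894217) = 10690722/4894217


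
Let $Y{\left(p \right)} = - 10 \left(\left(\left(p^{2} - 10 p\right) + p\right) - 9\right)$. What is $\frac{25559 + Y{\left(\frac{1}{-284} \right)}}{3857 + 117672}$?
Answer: $\frac{1034360087}{4901021512} \approx 0.21105$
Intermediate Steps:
$Y{\left(p \right)} = 90 - 10 p^{2} + 90 p$ ($Y{\left(p \right)} = - 10 \left(\left(p^{2} - 9 p\right) - 9\right) = - 10 \left(-9 + p^{2} - 9 p\right) = 90 - 10 p^{2} + 90 p$)
$\frac{25559 + Y{\left(\frac{1}{-284} \right)}}{3857 + 117672} = \frac{25559 + \left(90 - 10 \left(\frac{1}{-284}\right)^{2} + \frac{90}{-284}\right)}{3857 + 117672} = \frac{25559 + \left(90 - 10 \left(- \frac{1}{284}\right)^{2} + 90 \left(- \frac{1}{284}\right)\right)}{121529} = \left(25559 - - \frac{3616735}{40328}\right) \frac{1}{121529} = \left(25559 + \frac{3616735}{40328}\right) \frac{1}{121529} = \frac{1034360087}{40328} \cdot \frac{1}{121529} = \frac{1034360087}{4901021512}$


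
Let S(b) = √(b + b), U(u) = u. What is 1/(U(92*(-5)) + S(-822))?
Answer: -115/53311 - I*√411/106622 ≈ -0.0021572 - 0.00019014*I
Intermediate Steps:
S(b) = √2*√b (S(b) = √(2*b) = √2*√b)
1/(U(92*(-5)) + S(-822)) = 1/(92*(-5) + √2*√(-822)) = 1/(-460 + √2*(I*√822)) = 1/(-460 + 2*I*√411)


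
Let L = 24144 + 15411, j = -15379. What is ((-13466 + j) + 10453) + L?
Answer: 21163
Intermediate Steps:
L = 39555
((-13466 + j) + 10453) + L = ((-13466 - 15379) + 10453) + 39555 = (-28845 + 10453) + 39555 = -18392 + 39555 = 21163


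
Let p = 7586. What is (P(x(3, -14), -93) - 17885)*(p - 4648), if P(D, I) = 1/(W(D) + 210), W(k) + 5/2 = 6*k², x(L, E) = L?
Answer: -27481620114/523 ≈ -5.2546e+7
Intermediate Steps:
W(k) = -5/2 + 6*k²
P(D, I) = 1/(415/2 + 6*D²) (P(D, I) = 1/((-5/2 + 6*D²) + 210) = 1/(415/2 + 6*D²))
(P(x(3, -14), -93) - 17885)*(p - 4648) = (2/(415 + 12*3²) - 17885)*(7586 - 4648) = (2/(415 + 12*9) - 17885)*2938 = (2/(415 + 108) - 17885)*2938 = (2/523 - 17885)*2938 = -9353853/523*2938 = -27481620114/523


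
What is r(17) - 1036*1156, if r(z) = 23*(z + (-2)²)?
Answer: -1197133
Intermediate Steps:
r(z) = 92 + 23*z (r(z) = 23*(z + 4) = 23*(4 + z) = 92 + 23*z)
r(17) - 1036*1156 = (92 + 23*17) - 1036*1156 = (92 + 391) - 1197616 = 483 - 1197616 = -1197133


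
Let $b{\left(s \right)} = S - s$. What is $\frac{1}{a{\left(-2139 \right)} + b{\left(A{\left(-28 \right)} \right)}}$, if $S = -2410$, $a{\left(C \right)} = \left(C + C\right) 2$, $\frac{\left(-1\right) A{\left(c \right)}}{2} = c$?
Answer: $- \frac{1}{11022} \approx -9.0728 \cdot 10^{-5}$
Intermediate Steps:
$A{\left(c \right)} = - 2 c$
$a{\left(C \right)} = 4 C$ ($a{\left(C \right)} = 2 C 2 = 4 C$)
$b{\left(s \right)} = -2410 - s$
$\frac{1}{a{\left(-2139 \right)} + b{\left(A{\left(-28 \right)} \right)}} = \frac{1}{4 \left(-2139\right) - \left(2410 - -56\right)} = \frac{1}{-8556 - 2466} = \frac{1}{-11022} = - \frac{1}{11022}$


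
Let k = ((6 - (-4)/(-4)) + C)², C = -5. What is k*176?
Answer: 0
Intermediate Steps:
k = 0 (k = ((6 - (-4)/(-4)) - 5)² = ((6 - (-4)*(-1)/4) - 5)² = ((6 - 1*1) - 5)² = ((6 - 1) - 5)² = (5 - 5)² = 0² = 0)
k*176 = 0*176 = 0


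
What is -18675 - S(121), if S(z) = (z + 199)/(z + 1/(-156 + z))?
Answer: -39540575/2117 ≈ -18678.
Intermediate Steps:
S(z) = (199 + z)/(z + 1/(-156 + z))
-18675 - S(121) = -18675 - (-31044 + 121**2 + 43*121)/(1 + 121**2 - 156*121) = -18675 - (-31044 + 14641 + 5203)/(1 + 14641 - 18876) = -18675 - (-11200)/(-4234) = -18675 - (-1)*(-11200)/4234 = -18675 - 1*5600/2117 = -18675 - 5600/2117 = -39540575/2117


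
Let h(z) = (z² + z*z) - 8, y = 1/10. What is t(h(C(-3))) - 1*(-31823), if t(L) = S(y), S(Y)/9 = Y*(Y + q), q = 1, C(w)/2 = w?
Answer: 3182399/100 ≈ 31824.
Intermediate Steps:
C(w) = 2*w
y = ⅒ ≈ 0.10000
h(z) = -8 + 2*z² (h(z) = (z² + z²) - 8 = 2*z² - 8 = -8 + 2*z²)
S(Y) = 9*Y*(1 + Y) (S(Y) = 9*(Y*(Y + 1)) = 9*(Y*(1 + Y)) = 9*Y*(1 + Y))
t(L) = 99/100 (t(L) = 9*(⅒)*(1 + ⅒) = 9*(⅒)*(11/10) = 99/100)
t(h(C(-3))) - 1*(-31823) = 99/100 - 1*(-31823) = 99/100 + 31823 = 3182399/100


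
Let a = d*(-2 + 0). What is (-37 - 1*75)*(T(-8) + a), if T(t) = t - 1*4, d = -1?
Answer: 1120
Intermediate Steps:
T(t) = -4 + t (T(t) = t - 4 = -4 + t)
a = 2 (a = -(-2 + 0) = -1*(-2) = 2)
(-37 - 1*75)*(T(-8) + a) = (-37 - 1*75)*((-4 - 8) + 2) = (-37 - 75)*(-12 + 2) = -112*(-10) = 1120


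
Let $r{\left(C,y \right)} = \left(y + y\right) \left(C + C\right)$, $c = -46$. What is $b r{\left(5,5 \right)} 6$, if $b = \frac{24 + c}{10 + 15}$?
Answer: $-528$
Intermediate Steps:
$r{\left(C,y \right)} = 4 C y$ ($r{\left(C,y \right)} = 2 y 2 C = 4 C y$)
$b = - \frac{22}{25}$ ($b = \frac{24 - 46}{10 + 15} = - \frac{22}{25} \approx -0.88$)
$b r{\left(5,5 \right)} 6 = - \frac{22 \cdot 4 \cdot 5 \cdot 5}{25} \cdot 6 = \left(- \frac{22}{25}\right) 100 \cdot 6 = \left(-88\right) 6 = -528$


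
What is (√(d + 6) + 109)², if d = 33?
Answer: (109 + √39)² ≈ 13281.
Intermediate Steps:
(√(d + 6) + 109)² = (√(33 + 6) + 109)² = (√39 + 109)² = (109 + √39)²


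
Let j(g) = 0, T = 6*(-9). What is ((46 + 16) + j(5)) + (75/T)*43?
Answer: 41/18 ≈ 2.2778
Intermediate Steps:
T = -54
((46 + 16) + j(5)) + (75/T)*43 = ((46 + 16) + 0) + (75/(-54))*43 = (62 + 0) + (75*(-1/54))*43 = 62 - 25/18*43 = 62 - 1075/18 = 41/18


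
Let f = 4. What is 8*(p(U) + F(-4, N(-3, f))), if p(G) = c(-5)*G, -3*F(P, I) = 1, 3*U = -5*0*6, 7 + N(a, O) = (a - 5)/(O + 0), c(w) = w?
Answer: -8/3 ≈ -2.6667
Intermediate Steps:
N(a, O) = -7 + (-5 + a)/O (N(a, O) = -7 + (a - 5)/(O + 0) = -7 + (-5 + a)/O)
U = 0 (U = (-5*0*6)/3 = (0*6)/3 = (1/3)*0 = 0)
F(P, I) = -1/3 (F(P, I) = -1/3*1 = -1/3)
p(G) = -5*G
8*(p(U) + F(-4, N(-3, f))) = 8*(-5*0 - 1/3) = 8*(0 - 1/3) = 8*(-1/3) = -8/3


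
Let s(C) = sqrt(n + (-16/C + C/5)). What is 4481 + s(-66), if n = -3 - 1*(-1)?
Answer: 4481 + 2*I*sqrt(101805)/165 ≈ 4481.0 + 3.8675*I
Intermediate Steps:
n = -2 (n = -3 + 1 = -2)
s(C) = sqrt(-2 - 16/C + C/5) (s(C) = sqrt(-2 + (-16/C + C/5)) = sqrt(-2 - 16/C + C/5))
4481 + s(-66) = 4481 + sqrt(-50 - 400/(-66) + 5*(-66))/5 = 4481 + sqrt(-50 - 400*(-1/66) - 330)/5 = 4481 + sqrt(-50 + 200/33 - 330)/5 = 4481 + sqrt(-12340/33)/5 = 4481 + (2*I*sqrt(101805)/33)/5 = 4481 + 2*I*sqrt(101805)/165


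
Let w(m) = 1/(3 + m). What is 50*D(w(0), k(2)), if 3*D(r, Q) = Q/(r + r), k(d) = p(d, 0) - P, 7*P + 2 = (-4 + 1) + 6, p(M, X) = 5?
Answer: 850/7 ≈ 121.43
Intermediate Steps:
P = 1/7 (P = -2/7 + ((-4 + 1) + 6)/7 = -2/7 + (-3 + 6)/7 = -2/7 + (1/7)*3 = -2/7 + 3/7 = 1/7 ≈ 0.14286)
k(d) = 34/7 (k(d) = 5 - 1*1/7 = 5 - 1/7 = 34/7)
D(r, Q) = Q/(6*r) (D(r, Q) = (Q/(r + r))/3 = (Q/((2*r)))/3 = (Q*(1/(2*r)))/3 = (Q/(2*r))/3 = Q/(6*r))
50*D(w(0), k(2)) = 50*((1/6)*(34/7)/1/(3 + 0)) = 50*((1/6)*(34/7)/1/3) = 50*((1/6)*(34/7)/(1/3)) = 50*((1/6)*(34/7)*3) = 50*(17/7) = 850/7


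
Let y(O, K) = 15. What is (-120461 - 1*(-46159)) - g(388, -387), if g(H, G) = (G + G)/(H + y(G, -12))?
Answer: -29942932/403 ≈ -74300.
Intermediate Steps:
g(H, G) = 2*G/(15 + H) (g(H, G) = (G + G)/(H + 15) = (2*G)/(15 + H) = 2*G/(15 + H))
(-120461 - 1*(-46159)) - g(388, -387) = (-120461 - 1*(-46159)) - 2*(-387)/(15 + 388) = (-120461 + 46159) - 2*(-387)/403 = -74302 - 2*(-387)/403 = -74302 - 1*(-774/403) = -74302 + 774/403 = -29942932/403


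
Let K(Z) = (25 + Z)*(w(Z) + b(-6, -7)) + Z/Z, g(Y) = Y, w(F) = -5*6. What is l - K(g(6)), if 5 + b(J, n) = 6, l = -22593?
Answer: -21695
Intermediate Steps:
w(F) = -30
b(J, n) = 1 (b(J, n) = -5 + 6 = 1)
K(Z) = -724 - 29*Z (K(Z) = (25 + Z)*(-30 + 1) + Z/Z = (25 + Z)*(-29) + 1 = (-725 - 29*Z) + 1 = -724 - 29*Z)
l - K(g(6)) = -22593 - (-724 - 29*6) = -22593 - (-724 - 174) = -22593 - 1*(-898) = -22593 + 898 = -21695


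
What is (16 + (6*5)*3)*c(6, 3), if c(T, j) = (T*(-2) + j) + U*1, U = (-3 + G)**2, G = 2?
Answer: -848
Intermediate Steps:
U = 1 (U = (-3 + 2)**2 = (-1)**2 = 1)
c(T, j) = 1 + j - 2*T (c(T, j) = (T*(-2) + j) + 1*1 = (-2*T + j) + 1 = (j - 2*T) + 1 = 1 + j - 2*T)
(16 + (6*5)*3)*c(6, 3) = (16 + (6*5)*3)*(1 + 3 - 2*6) = (16 + 30*3)*(1 + 3 - 12) = (16 + 90)*(-8) = 106*(-8) = -848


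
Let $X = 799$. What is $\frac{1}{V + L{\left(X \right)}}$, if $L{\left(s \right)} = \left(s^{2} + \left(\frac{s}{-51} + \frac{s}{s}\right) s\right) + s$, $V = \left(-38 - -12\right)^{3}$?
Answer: $\frac{3}{1829716} \approx 1.6396 \cdot 10^{-6}$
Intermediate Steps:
$V = -17576$ ($V = \left(-38 + 12\right)^{3} = \left(-26\right)^{3} = -17576$)
$L{\left(s \right)} = s + s^{2} + s \left(1 - \frac{s}{51}\right)$ ($L{\left(s \right)} = \left(s^{2} + \left(s \left(- \frac{1}{51}\right) + 1\right) s\right) + s = \left(s^{2} + \left(- \frac{s}{51} + 1\right) s\right) + s = \left(s^{2} + \left(1 - \frac{s}{51}\right) s\right) + s = \left(s^{2} + s \left(1 - \frac{s}{51}\right)\right) + s = s + s^{2} + s \left(1 - \frac{s}{51}\right)$)
$\frac{1}{V + L{\left(X \right)}} = \frac{1}{-17576 + \frac{2}{51} \cdot 799 \left(51 + 25 \cdot 799\right)} = \frac{1}{-17576 + \frac{2}{51} \cdot 799 \left(51 + 19975\right)} = \frac{1}{-17576 + \frac{2}{51} \cdot 799 \cdot 20026} = \frac{1}{-17576 + \frac{1882444}{3}} = \frac{1}{\frac{1829716}{3}} = \frac{3}{1829716}$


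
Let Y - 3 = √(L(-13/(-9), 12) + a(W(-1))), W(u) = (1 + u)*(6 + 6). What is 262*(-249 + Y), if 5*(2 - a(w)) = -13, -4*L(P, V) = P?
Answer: -64452 + 131*√3815/15 ≈ -63913.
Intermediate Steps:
L(P, V) = -P/4
W(u) = 12 + 12*u (W(u) = (1 + u)*12 = 12 + 12*u)
a(w) = 23/5 (a(w) = 2 - ⅕*(-13) = 2 + 13/5 = 23/5)
Y = 3 + √3815/30 (Y = 3 + √(-(-13)/(4*(-9)) + 23/5) = 3 + √(-(-13)*(-1)/(4*9) + 23/5) = 3 + √(-¼*13/9 + 23/5) = 3 + √(-13/36 + 23/5) = 3 + √(763/180) = 3 + √3815/30 ≈ 5.0589)
262*(-249 + Y) = 262*(-249 + (3 + √3815/30)) = 262*(-246 + √3815/30) = -64452 + 131*√3815/15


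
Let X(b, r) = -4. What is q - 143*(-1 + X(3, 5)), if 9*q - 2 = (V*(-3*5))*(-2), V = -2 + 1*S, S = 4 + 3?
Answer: 6587/9 ≈ 731.89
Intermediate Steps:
S = 7
V = 5 (V = -2 + 1*7 = -2 + 7 = 5)
q = 152/9 (q = 2/9 + ((5*(-3*5))*(-2))/9 = 2/9 + ((5*(-15))*(-2))/9 = 2/9 + (-75*(-2))/9 = 2/9 + (1/9)*150 = 2/9 + 50/3 = 152/9 ≈ 16.889)
q - 143*(-1 + X(3, 5)) = 152/9 - 143*(-1 - 4) = 152/9 - (-715) = 152/9 - 143*(-5) = 152/9 + 715 = 6587/9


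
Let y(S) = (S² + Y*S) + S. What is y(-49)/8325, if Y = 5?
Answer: 2107/8325 ≈ 0.25309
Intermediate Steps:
y(S) = S² + 6*S (y(S) = (S² + 5*S) + S = S² + 6*S)
y(-49)/8325 = -49*(6 - 49)/8325 = -49*(-43)*(1/8325) = 2107*(1/8325) = 2107/8325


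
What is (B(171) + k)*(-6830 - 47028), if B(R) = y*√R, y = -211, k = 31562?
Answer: -1699866196 + 34092114*√19 ≈ -1.5513e+9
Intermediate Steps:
B(R) = -211*√R
(B(171) + k)*(-6830 - 47028) = (-633*√19 + 31562)*(-6830 - 47028) = (-633*√19 + 31562)*(-53858) = (31562 - 633*√19)*(-53858) = -1699866196 + 34092114*√19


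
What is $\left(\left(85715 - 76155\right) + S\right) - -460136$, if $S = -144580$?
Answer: $325116$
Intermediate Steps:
$\left(\left(85715 - 76155\right) + S\right) - -460136 = \left(\left(85715 - 76155\right) - 144580\right) - -460136 = \left(9560 - 144580\right) + 460136 = -135020 + 460136 = 325116$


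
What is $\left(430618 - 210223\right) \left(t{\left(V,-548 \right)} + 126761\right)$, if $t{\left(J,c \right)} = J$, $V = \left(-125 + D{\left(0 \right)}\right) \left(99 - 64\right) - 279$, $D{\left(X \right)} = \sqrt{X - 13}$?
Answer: $26911772265 + 7713825 i \sqrt{13} \approx 2.6912 \cdot 10^{10} + 2.7813 \cdot 10^{7} i$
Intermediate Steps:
$D{\left(X \right)} = \sqrt{-13 + X}$
$V = -4654 + 35 i \sqrt{13}$ ($V = \left(-125 + \sqrt{-13 + 0}\right) \left(99 - 64\right) - 279 = \left(-125 + \sqrt{-13}\right) 35 - 279 = \left(-125 + i \sqrt{13}\right) 35 - 279 = \left(-4375 + 35 i \sqrt{13}\right) - 279 = -4654 + 35 i \sqrt{13} \approx -4654.0 + 126.19 i$)
$\left(430618 - 210223\right) \left(t{\left(V,-548 \right)} + 126761\right) = \left(430618 - 210223\right) \left(\left(-4654 + 35 i \sqrt{13}\right) + 126761\right) = 220395 \left(122107 + 35 i \sqrt{13}\right) = 26911772265 + 7713825 i \sqrt{13}$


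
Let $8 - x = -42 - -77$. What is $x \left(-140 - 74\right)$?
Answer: $5778$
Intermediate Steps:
$x = -27$ ($x = 8 - \left(-42 - -77\right) = 8 - \left(-42 + 77\right) = 8 - 35 = -27$)
$x \left(-140 - 74\right) = - 27 \left(-140 - 74\right) = \left(-27\right) \left(-214\right) = 5778$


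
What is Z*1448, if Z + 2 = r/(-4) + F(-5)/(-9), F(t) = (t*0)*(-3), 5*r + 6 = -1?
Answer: -11946/5 ≈ -2389.2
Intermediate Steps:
r = -7/5 (r = -6/5 + (1/5)*(-1) = -6/5 - 1/5 = -7/5 ≈ -1.4000)
F(t) = 0 (F(t) = 0*(-3) = 0)
Z = -33/20 (Z = -2 + (-7/5/(-4) + 0/(-9)) = -2 + (-7/5*(-1/4) + 0*(-1/9)) = -2 + (7/20 + 0) = -2 + 7/20 = -33/20 ≈ -1.6500)
Z*1448 = -33/20*1448 = -11946/5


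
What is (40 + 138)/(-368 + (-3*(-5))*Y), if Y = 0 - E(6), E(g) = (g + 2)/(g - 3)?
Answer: -89/204 ≈ -0.43627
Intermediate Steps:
E(g) = (2 + g)/(-3 + g)
Y = -8/3 (Y = 0 - (2 + 6)/(-3 + 6) = 0 - 8/3 = -8/3 ≈ -2.6667)
(40 + 138)/(-368 + (-3*(-5))*Y) = (40 + 138)/(-368 - 3*(-5)*(-8/3)) = 178/(-368 + 15*(-8/3)) = 178/(-368 - 40) = 178/(-408) = 178*(-1/408) = -89/204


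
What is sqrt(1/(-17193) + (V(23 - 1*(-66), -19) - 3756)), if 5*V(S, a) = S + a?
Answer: I*sqrt(1106132406951)/17193 ≈ 61.172*I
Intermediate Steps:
V(S, a) = S/5 + a/5 (V(S, a) = (S + a)/5 = S/5 + a/5)
sqrt(1/(-17193) + (V(23 - 1*(-66), -19) - 3756)) = sqrt(1/(-17193) + (((23 - 1*(-66))/5 + (1/5)*(-19)) - 3756)) = sqrt(-1/17193 + (((23 + 66)/5 - 19/5) - 3756)) = sqrt(-1/17193 + (((1/5)*89 - 19/5) - 3756)) = sqrt(-1/17193 + ((89/5 - 19/5) - 3756)) = sqrt(-1/17193 + (14 - 3756)) = sqrt(-1/17193 - 3742) = sqrt(-64336207/17193) = I*sqrt(1106132406951)/17193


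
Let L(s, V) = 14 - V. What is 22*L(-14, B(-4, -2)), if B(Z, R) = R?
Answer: 352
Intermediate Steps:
22*L(-14, B(-4, -2)) = 22*(14 - 1*(-2)) = 22*(14 + 2) = 22*16 = 352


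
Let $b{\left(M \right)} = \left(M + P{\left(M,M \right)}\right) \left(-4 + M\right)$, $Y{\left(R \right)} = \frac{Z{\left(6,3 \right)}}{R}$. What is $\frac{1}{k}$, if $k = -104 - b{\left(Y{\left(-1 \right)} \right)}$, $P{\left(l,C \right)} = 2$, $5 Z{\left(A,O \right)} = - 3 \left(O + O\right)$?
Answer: $- \frac{25}{2544} \approx -0.009827$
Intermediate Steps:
$Z{\left(A,O \right)} = - \frac{6 O}{5}$ ($Z{\left(A,O \right)} = \frac{\left(-3\right) \left(O + O\right)}{5} = \frac{\left(-3\right) 2 O}{5} = \frac{\left(-6\right) O}{5} = - \frac{6 O}{5}$)
$Y{\left(R \right)} = - \frac{18}{5 R}$ ($Y{\left(R \right)} = \frac{\left(- \frac{6}{5}\right) 3}{R} = - \frac{18}{5 R}$)
$b{\left(M \right)} = \left(-4 + M\right) \left(2 + M\right)$ ($b{\left(M \right)} = \left(M + 2\right) \left(-4 + M\right) = \left(2 + M\right) \left(-4 + M\right) = \left(-4 + M\right) \left(2 + M\right)$)
$k = - \frac{2544}{25}$ ($k = -104 - \left(-8 + \left(- \frac{18}{5 \left(-1\right)}\right)^{2} - 2 \left(- \frac{18}{5 \left(-1\right)}\right)\right) = -104 - \left(-8 + \left(\left(- \frac{18}{5}\right) \left(-1\right)\right)^{2} - 2 \left(\left(- \frac{18}{5}\right) \left(-1\right)\right)\right) = -104 - \left(-8 + \left(\frac{18}{5}\right)^{2} - \frac{36}{5}\right) = -104 - \left(-8 + \frac{324}{25} - \frac{36}{5}\right) = -104 - - \frac{56}{25} = -104 + \frac{56}{25} = - \frac{2544}{25} \approx -101.76$)
$\frac{1}{k} = \frac{1}{- \frac{2544}{25}} = - \frac{25}{2544}$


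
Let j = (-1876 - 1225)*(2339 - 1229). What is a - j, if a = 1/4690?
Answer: 16143495901/4690 ≈ 3.4421e+6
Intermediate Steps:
a = 1/4690 ≈ 0.00021322
j = -3442110 (j = -3101*1110 = -3442110)
a - j = 1/4690 - 1*(-3442110) = 1/4690 + 3442110 = 16143495901/4690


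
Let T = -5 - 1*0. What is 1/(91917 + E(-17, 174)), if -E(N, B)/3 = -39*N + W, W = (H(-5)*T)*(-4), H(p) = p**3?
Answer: 1/97428 ≈ 1.0264e-5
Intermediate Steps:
T = -5 (T = -5 + 0 = -5)
W = -2500 (W = ((-5)**3*(-5))*(-4) = -125*(-5)*(-4) = 625*(-4) = -2500)
E(N, B) = 7500 + 117*N (E(N, B) = -3*(-39*N - 2500) = -3*(-2500 - 39*N) = 7500 + 117*N)
1/(91917 + E(-17, 174)) = 1/(91917 + (7500 + 117*(-17))) = 1/(91917 + (7500 - 1989)) = 1/(91917 + 5511) = 1/97428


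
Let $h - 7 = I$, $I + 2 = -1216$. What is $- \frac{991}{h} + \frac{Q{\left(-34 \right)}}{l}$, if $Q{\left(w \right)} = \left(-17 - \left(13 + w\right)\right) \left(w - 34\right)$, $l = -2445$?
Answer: $\frac{2752387}{2960895} \approx 0.92958$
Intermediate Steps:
$I = -1218$ ($I = -2 - 1216 = -1218$)
$Q{\left(w \right)} = \left(-34 + w\right) \left(-30 - w\right)$ ($Q{\left(w \right)} = \left(-30 - w\right) \left(-34 + w\right) = \left(-34 + w\right) \left(-30 - w\right)$)
$h = -1211$ ($h = 7 - 1218 = -1211$)
$- \frac{991}{h} + \frac{Q{\left(-34 \right)}}{l} = - \frac{991}{-1211} + \frac{1020 - \left(-34\right)^{2} + 4 \left(-34\right)}{-2445} = \left(-991\right) \left(- \frac{1}{1211}\right) + \left(1020 - 1156 - 136\right) \left(- \frac{1}{2445}\right) = \frac{991}{1211} + \left(1020 - 1156 - 136\right) \left(- \frac{1}{2445}\right) = \frac{991}{1211} - - \frac{272}{2445} = \frac{991}{1211} + \frac{272}{2445} = \frac{2752387}{2960895}$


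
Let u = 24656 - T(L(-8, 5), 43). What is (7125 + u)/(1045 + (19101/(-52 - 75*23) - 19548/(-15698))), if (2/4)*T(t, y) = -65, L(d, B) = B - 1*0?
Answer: 445084193103/14442762934 ≈ 30.817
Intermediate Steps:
L(d, B) = B (L(d, B) = B + 0 = B)
T(t, y) = -130 (T(t, y) = 2*(-65) = -130)
u = 24786 (u = 24656 - 1*(-130) = 24656 + 130 = 24786)
(7125 + u)/(1045 + (19101/(-52 - 75*23) - 19548/(-15698))) = (7125 + 24786)/(1045 + (19101/(-52 - 75*23) - 19548/(-15698))) = 31911/(1045 + (19101/(-52 - 1725) - 19548*(-1/15698))) = 31911/(1045 + (19101/(-1777) + 9774/7849)) = 31911/(1045 + (19101*(-1/1777) + 9774/7849)) = 31911/(1045 + (-19101/1777 + 9774/7849)) = 31911/(1045 - 132555351/13947673) = 31911/(14442762934/13947673) = 31911*(13947673/14442762934) = 445084193103/14442762934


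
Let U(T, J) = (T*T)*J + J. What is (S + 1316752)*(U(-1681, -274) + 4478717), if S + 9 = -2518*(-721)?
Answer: -2411121303767691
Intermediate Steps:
U(T, J) = J + J*T**2 (U(T, J) = T**2*J + J = J*T**2 + J = J + J*T**2)
S = 1815469 (S = -9 - 2518*(-721) = -9 + 1815478 = 1815469)
(S + 1316752)*(U(-1681, -274) + 4478717) = (1815469 + 1316752)*(-274*(1 + (-1681)**2) + 4478717) = 3132221*(-274*(1 + 2825761) + 4478717) = 3132221*(-274*2825762 + 4478717) = 3132221*(-774258788 + 4478717) = 3132221*(-769780071) = -2411121303767691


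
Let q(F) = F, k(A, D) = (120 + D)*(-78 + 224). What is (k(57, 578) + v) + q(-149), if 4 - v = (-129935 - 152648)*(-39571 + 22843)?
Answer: -4726946661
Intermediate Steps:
k(A, D) = 17520 + 146*D (k(A, D) = (120 + D)*146 = 17520 + 146*D)
v = -4727048420 (v = 4 - (-129935 - 152648)*(-39571 + 22843) = 4 - (-282583)*(-16728) = 4 - 1*4727048424 = 4 - 4727048424 = -4727048420)
(k(57, 578) + v) + q(-149) = ((17520 + 146*578) - 4727048420) - 149 = ((17520 + 84388) - 4727048420) - 149 = (101908 - 4727048420) - 149 = -4726946512 - 149 = -4726946661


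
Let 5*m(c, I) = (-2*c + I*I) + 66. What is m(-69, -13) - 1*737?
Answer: -3312/5 ≈ -662.40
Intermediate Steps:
m(c, I) = 66/5 - 2*c/5 + I²/5 (m(c, I) = ((-2*c + I*I) + 66)/5 = ((-2*c + I²) + 66)/5 = ((I² - 2*c) + 66)/5 = (66 + I² - 2*c)/5 = 66/5 - 2*c/5 + I²/5)
m(-69, -13) - 1*737 = (66/5 - ⅖*(-69) + (⅕)*(-13)²) - 1*737 = (66/5 + 138/5 + (⅕)*169) - 737 = (66/5 + 138/5 + 169/5) - 737 = 373/5 - 737 = -3312/5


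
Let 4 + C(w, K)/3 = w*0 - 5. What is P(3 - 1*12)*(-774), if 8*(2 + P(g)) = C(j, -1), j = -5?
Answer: 16641/4 ≈ 4160.3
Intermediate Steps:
C(w, K) = -27 (C(w, K) = -12 + 3*(w*0 - 5) = -12 + 3*(0 - 5) = -12 + 3*(-5) = -12 - 15 = -27)
P(g) = -43/8 (P(g) = -2 + (⅛)*(-27) = -2 - 27/8 = -43/8)
P(3 - 1*12)*(-774) = -43/8*(-774) = 16641/4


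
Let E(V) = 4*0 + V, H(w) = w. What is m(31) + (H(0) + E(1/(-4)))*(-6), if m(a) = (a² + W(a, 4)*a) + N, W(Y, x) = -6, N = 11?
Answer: 1575/2 ≈ 787.50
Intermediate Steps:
E(V) = V (E(V) = 0 + V = V)
m(a) = 11 + a² - 6*a (m(a) = (a² - 6*a) + 11 = 11 + a² - 6*a)
m(31) + (H(0) + E(1/(-4)))*(-6) = (11 + 31² - 6*31) + (0 + 1/(-4))*(-6) = (11 + 961 - 186) + (0 - ¼)*(-6) = 786 - ¼*(-6) = 786 + 3/2 = 1575/2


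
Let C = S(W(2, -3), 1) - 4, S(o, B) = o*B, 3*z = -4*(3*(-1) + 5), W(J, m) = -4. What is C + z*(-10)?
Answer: 56/3 ≈ 18.667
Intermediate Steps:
z = -8/3 (z = (-4*(3*(-1) + 5))/3 = (-4*(-3 + 5))/3 = (-4*2)/3 = (⅓)*(-8) = -8/3 ≈ -2.6667)
S(o, B) = B*o
C = -8 (C = 1*(-4) - 4 = -4 - 4 = -8)
C + z*(-10) = -8 - 8/3*(-10) = -8 + 80/3 = 56/3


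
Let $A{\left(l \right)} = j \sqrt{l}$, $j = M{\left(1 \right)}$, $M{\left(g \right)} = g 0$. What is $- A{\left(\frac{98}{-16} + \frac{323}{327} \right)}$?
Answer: $0$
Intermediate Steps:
$M{\left(g \right)} = 0$
$j = 0$
$A{\left(l \right)} = 0$ ($A{\left(l \right)} = 0 \sqrt{l} = 0$)
$- A{\left(\frac{98}{-16} + \frac{323}{327} \right)} = \left(-1\right) 0 = 0$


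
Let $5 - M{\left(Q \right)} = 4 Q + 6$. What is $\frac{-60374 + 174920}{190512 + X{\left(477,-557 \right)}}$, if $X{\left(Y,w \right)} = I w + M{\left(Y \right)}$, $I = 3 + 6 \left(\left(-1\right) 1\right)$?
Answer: $\frac{57273}{95137} \approx 0.60201$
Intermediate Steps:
$I = -3$ ($I = 3 + 6 \left(-1\right) = 3 - 6 = -3$)
$M{\left(Q \right)} = -1 - 4 Q$ ($M{\left(Q \right)} = 5 - \left(4 Q + 6\right) = 5 - \left(6 + 4 Q\right) = -1 - 4 Q$)
$X{\left(Y,w \right)} = -1 - 4 Y - 3 w$ ($X{\left(Y,w \right)} = - 3 w - \left(1 + 4 Y\right) = -1 - 4 Y - 3 w$)
$\frac{-60374 + 174920}{190512 + X{\left(477,-557 \right)}} = \frac{-60374 + 174920}{190512 - 238} = \frac{114546}{190512 - 238} = \frac{114546}{190274} = 114546 \cdot \frac{1}{190274} = \frac{57273}{95137}$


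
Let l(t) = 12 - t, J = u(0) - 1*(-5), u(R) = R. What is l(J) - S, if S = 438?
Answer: -431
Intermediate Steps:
J = 5 (J = 0 - 1*(-5) = 0 + 5 = 5)
l(J) - S = (12 - 1*5) - 1*438 = (12 - 5) - 438 = 7 - 438 = -431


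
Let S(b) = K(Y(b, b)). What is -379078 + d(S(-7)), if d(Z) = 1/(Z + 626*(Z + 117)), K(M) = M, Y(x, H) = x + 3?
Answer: -26813703251/70734 ≈ -3.7908e+5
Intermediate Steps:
Y(x, H) = 3 + x
S(b) = 3 + b
d(Z) = 1/(73242 + 627*Z) (d(Z) = 1/(Z + 626*(117 + Z)) = 1/(Z + (73242 + 626*Z)) = 1/(73242 + 627*Z))
-379078 + d(S(-7)) = -379078 + 1/(3*(24414 + 209*(3 - 7))) = -379078 + 1/(3*(24414 + 209*(-4))) = -379078 + 1/(3*(24414 - 836)) = -379078 + (⅓)/23578 = -379078 + (⅓)*(1/23578) = -379078 + 1/70734 = -26813703251/70734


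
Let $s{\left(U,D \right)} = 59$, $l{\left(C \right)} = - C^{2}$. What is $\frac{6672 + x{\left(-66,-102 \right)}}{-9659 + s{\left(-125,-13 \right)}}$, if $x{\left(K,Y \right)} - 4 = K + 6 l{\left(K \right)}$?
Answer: $\frac{9763}{4800} \approx 2.034$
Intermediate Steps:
$x{\left(K,Y \right)} = 4 + K - 6 K^{2}$ ($x{\left(K,Y \right)} = 4 + \left(K + 6 \left(- K^{2}\right)\right) = 4 - \left(- K + 6 K^{2}\right) = 4 + K - 6 K^{2}$)
$\frac{6672 + x{\left(-66,-102 \right)}}{-9659 + s{\left(-125,-13 \right)}} = \frac{6672 - \left(62 + 26136\right)}{-9659 + 59} = \frac{6672 - 26198}{-9600} = \left(6672 - 26198\right) \left(- \frac{1}{9600}\right) = \left(-19526\right) \left(- \frac{1}{9600}\right) = \frac{9763}{4800}$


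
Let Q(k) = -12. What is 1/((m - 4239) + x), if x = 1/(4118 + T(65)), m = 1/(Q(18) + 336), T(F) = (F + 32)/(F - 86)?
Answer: -27987444/118638681931 ≈ -0.00023590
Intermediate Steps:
T(F) = (32 + F)/(-86 + F)
m = 1/324 (m = 1/(-12 + 336) = 1/324 ≈ 0.0030864)
x = 21/86381 (x = 1/(4118 + (32 + 65)/(-86 + 65)) = 1/(4118 + 97/(-21)) = 1/(4118 - 1/21*97) = 1/(4118 - 97/21) = 1/(86381/21) = 21/86381 ≈ 0.00024311)
1/((m - 4239) + x) = 1/((1/324 - 4239) + 21/86381) = 1/(-1373435/324 + 21/86381) = 1/(-118638681931/27987444) = -27987444/118638681931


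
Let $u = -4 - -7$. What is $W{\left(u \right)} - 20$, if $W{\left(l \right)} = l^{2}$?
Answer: $-11$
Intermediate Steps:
$u = 3$ ($u = -4 + 7 = 3$)
$W{\left(u \right)} - 20 = 3^{2} - 20 = 9 - 20 = -11$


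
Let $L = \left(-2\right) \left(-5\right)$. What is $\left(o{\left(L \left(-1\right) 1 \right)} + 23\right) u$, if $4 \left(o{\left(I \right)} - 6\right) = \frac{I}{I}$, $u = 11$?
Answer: $\frac{1287}{4} \approx 321.75$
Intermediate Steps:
$L = 10$
$o{\left(I \right)} = \frac{25}{4}$ ($o{\left(I \right)} = 6 + \frac{I \frac{1}{I}}{4} = 6 + \frac{1}{4} \cdot 1 = 6 + \frac{1}{4} = \frac{25}{4}$)
$\left(o{\left(L \left(-1\right) 1 \right)} + 23\right) u = \left(\frac{25}{4} + 23\right) 11 = \frac{117}{4} \cdot 11 = \frac{1287}{4}$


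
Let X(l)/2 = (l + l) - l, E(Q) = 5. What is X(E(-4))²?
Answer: 100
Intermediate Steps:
X(l) = 2*l (X(l) = 2*((l + l) - l) = 2*(2*l - l) = 2*l)
X(E(-4))² = (2*5)² = 10² = 100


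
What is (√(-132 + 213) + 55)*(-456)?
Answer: -29184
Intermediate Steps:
(√(-132 + 213) + 55)*(-456) = (√81 + 55)*(-456) = (9 + 55)*(-456) = 64*(-456) = -29184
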